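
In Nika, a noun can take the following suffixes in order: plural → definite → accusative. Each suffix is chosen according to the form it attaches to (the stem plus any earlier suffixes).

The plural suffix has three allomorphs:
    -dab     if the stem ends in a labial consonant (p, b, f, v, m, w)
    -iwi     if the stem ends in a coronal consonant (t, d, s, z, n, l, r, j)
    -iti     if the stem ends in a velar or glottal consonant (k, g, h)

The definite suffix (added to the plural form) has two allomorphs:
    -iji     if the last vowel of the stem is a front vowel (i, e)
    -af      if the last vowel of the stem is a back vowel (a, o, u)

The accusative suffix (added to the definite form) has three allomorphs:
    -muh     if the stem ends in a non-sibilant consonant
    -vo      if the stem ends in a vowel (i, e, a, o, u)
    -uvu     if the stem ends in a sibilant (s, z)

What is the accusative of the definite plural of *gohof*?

Since the final consonant of *gohof* is /f/ (labial), it takes -dab, giving *gohofdab*.
Since the last vowel of the plural form *gohofdab* is /a/ (a back vowel), it takes -af, giving *gohofdabaf*.
Since the final sound of the definite form *gohofdabaf* is /f/ (a non-sibilant consonant), it takes -muh, giving *gohofdabafmuh*.

gohofdabafmuh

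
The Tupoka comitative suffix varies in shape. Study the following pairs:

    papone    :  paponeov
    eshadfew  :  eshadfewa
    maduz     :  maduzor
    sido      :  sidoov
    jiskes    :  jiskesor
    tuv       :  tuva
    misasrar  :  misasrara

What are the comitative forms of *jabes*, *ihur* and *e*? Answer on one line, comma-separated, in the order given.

The alternation tracks the final sound of the stem — -or when the stem ends in a sibilant (*maduz*, *jiskes*); -a when the stem ends in a non-sibilant consonant (*eshadfew*, *tuv*, *misasrar*); -ov when the stem ends in a vowel (*papone*, *sido*).
*jabes*: final sound = /s/, a sibilant → -or → *jabesor*.
Since the final sound of *ihur* is /r/ (a non-sibilant consonant), it takes -a, giving *ihura*.
*e* — final sound /e/ (a vowel) → -ov → *eov*.

jabesor, ihura, eov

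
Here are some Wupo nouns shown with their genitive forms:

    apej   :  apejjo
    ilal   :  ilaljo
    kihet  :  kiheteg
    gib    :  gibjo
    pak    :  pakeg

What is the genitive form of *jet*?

jeteg

The suffix is conditioned by the final consonant: -eg when the stem ends in a voiceless consonant (*kihet*, *pak*); -jo when the stem ends in a voiced consonant (*apej*, *ilal*, *gib*).
*jet*: final consonant = /t/, voiceless → -eg → *jeteg*.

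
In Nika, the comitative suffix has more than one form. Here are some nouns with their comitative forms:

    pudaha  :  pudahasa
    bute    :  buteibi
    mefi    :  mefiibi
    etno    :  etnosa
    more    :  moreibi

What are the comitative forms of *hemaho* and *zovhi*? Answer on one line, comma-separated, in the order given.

Looking at the last vowel of each stem: -ibi when the last vowel of the stem is a front vowel (*bute*, *mefi*, *more*); -sa when the last vowel of the stem is a back vowel (*pudaha*, *etno*).
*hemaho*: last vowel = /o/, a back vowel → -sa → *hemahosa*.
*zovhi*: last vowel = /i/, a front vowel → -ibi → *zovhiibi*.

hemahosa, zovhiibi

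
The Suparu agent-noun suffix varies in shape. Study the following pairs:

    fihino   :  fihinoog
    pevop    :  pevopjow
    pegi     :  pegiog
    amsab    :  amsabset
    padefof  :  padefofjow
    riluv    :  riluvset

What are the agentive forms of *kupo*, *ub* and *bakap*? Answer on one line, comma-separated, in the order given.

kupoog, ubset, bakapjow

Looking at the final sound of each stem: -jow when the stem ends in a voiceless consonant (*pevop*, *padefof*); -set when the stem ends in a voiced consonant (*amsab*, *riluv*); -og when the stem ends in a vowel (*fihino*, *pegi*).
Since the final sound of *kupo* is /o/ (a vowel), it takes -og, giving *kupoog*.
*ub* — final sound /b/ (a voiced consonant) → -set → *ubset*.
*bakap*: final sound = /p/, a voiceless consonant → -jow → *bakapjow*.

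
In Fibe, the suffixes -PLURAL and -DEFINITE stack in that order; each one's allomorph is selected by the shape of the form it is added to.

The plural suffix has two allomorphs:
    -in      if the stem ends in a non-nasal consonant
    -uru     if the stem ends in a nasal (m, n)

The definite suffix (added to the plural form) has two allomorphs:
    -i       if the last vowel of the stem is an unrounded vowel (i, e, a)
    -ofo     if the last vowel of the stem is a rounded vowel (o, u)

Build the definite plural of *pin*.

pinuruofo

*pin*: final consonant = /n/, a nasal → -uru → *pinuru*.
The plural form *pinuru*: last vowel = /u/, a rounded vowel → -ofo → *pinuruofo*.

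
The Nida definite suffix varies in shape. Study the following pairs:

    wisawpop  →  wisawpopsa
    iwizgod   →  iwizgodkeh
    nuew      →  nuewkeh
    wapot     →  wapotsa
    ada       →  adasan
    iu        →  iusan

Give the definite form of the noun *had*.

hadkeh

The alternation tracks the final sound of the stem — -sa when the stem ends in a voiceless consonant (*wisawpop*, *wapot*); -keh when the stem ends in a voiced consonant (*iwizgod*, *nuew*); -san when the stem ends in a vowel (*ada*, *iu*).
*had* — final sound /d/ (a voiced consonant) → -keh → *hadkeh*.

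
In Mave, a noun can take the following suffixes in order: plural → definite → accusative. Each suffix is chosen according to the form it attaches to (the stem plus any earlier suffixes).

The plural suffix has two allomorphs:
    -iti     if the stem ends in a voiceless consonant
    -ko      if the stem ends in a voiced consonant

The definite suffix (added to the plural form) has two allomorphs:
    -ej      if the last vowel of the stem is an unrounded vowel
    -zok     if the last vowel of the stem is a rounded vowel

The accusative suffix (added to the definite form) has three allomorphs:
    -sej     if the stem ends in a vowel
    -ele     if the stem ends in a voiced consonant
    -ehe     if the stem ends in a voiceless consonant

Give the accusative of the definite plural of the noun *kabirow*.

*kabirow*: final consonant = /w/, voiced → -ko → *kabirowko*.
The plural form *kabirowko* — last vowel /o/ (a rounded vowel) → -zok → *kabirowkozok*.
The final sound of the definite form *kabirowkozok* is /k/, which is a voiceless consonant, so the accusative suffix is -ehe, giving *kabirowkozokehe*.

kabirowkozokehe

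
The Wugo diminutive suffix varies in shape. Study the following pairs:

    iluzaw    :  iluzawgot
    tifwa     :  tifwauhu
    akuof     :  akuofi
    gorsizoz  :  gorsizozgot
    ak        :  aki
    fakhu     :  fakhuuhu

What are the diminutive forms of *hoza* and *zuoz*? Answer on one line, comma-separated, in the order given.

Looking at the final sound of each stem: -i when the stem ends in a voiceless consonant (*akuof*, *ak*); -got when the stem ends in a voiced consonant (*iluzaw*, *gorsizoz*); -uhu when the stem ends in a vowel (*tifwa*, *fakhu*).
*hoza* — final sound /a/ (a vowel) → -uhu → *hozauhu*.
*zuoz* — final sound /z/ (a voiced consonant) → -got → *zuozgot*.

hozauhu, zuozgot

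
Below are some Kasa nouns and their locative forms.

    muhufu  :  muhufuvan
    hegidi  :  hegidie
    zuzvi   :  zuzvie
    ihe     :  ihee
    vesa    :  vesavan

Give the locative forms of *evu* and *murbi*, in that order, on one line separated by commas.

evuvan, murbie

The alternation tracks the last vowel of the stem — -e when the last vowel of the stem is a front vowel (*hegidi*, *zuzvi*, *ihe*); -van when the last vowel of the stem is a back vowel (*muhufu*, *vesa*).
Since the last vowel of *evu* is /u/ (a back vowel), it takes -van, giving *evuvan*.
Since the last vowel of *murbi* is /i/ (a front vowel), it takes -e, giving *murbie*.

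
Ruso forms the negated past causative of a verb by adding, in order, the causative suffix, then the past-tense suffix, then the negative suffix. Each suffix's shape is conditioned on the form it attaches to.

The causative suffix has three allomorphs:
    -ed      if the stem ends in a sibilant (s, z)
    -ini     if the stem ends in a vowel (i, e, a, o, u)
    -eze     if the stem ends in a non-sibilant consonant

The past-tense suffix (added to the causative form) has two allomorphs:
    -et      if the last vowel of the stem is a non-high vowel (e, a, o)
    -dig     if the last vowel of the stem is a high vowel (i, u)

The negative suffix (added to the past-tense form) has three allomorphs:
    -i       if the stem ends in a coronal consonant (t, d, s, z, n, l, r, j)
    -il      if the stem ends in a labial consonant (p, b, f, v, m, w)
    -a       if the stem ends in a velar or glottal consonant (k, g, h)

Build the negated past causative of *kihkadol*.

The final sound of *kihkadol* is /l/, which is a non-sibilant consonant, so the causative suffix is -eze, giving *kihkadoleze*.
Since the last vowel of the causative form *kihkadoleze* is /e/ (a non-high vowel), it takes -et, giving *kihkadolezeet*.
Since the final consonant of the past-tense form *kihkadolezeet* is /t/ (coronal), it takes -i, giving *kihkadolezeeti*.

kihkadolezeeti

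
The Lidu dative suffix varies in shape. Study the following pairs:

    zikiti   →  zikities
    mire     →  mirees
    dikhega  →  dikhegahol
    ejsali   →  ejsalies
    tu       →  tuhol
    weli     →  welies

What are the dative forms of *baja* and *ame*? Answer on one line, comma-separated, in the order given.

The suffix is conditioned by the last vowel: -es when the last vowel of the stem is a front vowel (*zikiti*, *mire*, *ejsali*, *weli*); -hol when the last vowel of the stem is a back vowel (*dikhega*, *tu*).
The last vowel of *baja* is /a/, which is a back vowel, so the suffix is -hol, giving *bajahol*.
The last vowel of *ame* is /e/, which is a front vowel, so the suffix is -es, giving *amees*.

bajahol, amees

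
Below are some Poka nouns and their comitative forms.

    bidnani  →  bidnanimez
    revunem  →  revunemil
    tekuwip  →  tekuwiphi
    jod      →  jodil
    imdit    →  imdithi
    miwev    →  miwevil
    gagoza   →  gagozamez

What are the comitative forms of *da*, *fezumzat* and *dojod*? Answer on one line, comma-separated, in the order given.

damez, fezumzathi, dojodil

The suffix is conditioned by the final sound: -hi when the stem ends in a voiceless consonant (*tekuwip*, *imdit*); -il when the stem ends in a voiced consonant (*revunem*, *jod*, *miwev*); -mez when the stem ends in a vowel (*bidnani*, *gagoza*).
*da*: final sound = /a/, a vowel → -mez → *damez*.
The final sound of *fezumzat* is /t/, which is a voiceless consonant, so the suffix is -hi, giving *fezumzathi*.
*dojod*: final sound = /d/, a voiced consonant → -il → *dojodil*.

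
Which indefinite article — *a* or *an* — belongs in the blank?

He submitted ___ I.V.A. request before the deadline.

an

The indefinite article is chosen by the initial *sound* of the following word, not its spelling.
The initialism *I.V.A.* is read letter by letter; the first letter, I, is pronounced /aɪ/, which begins with a vowel sound.
So the article is *an*: He submitted an I.V.A. request before the deadline.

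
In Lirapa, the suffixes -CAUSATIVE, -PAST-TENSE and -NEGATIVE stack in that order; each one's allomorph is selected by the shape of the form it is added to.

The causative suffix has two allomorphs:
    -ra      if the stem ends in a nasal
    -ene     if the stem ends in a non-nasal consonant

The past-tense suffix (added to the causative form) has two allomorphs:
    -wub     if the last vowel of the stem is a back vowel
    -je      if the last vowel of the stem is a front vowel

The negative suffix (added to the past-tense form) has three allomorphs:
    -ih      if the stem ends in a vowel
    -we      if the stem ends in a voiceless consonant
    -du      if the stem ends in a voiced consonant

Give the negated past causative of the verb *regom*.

The final consonant of *regom* is /m/, which is a nasal, so the causative suffix is -ra, giving *regomra*.
The causative form *regomra*: last vowel = /a/, a back vowel → -wub → *regomrawub*.
The final sound of the past-tense form *regomrawub* is /b/, which is a voiced consonant, so the negative suffix is -du, giving *regomrawubdu*.

regomrawubdu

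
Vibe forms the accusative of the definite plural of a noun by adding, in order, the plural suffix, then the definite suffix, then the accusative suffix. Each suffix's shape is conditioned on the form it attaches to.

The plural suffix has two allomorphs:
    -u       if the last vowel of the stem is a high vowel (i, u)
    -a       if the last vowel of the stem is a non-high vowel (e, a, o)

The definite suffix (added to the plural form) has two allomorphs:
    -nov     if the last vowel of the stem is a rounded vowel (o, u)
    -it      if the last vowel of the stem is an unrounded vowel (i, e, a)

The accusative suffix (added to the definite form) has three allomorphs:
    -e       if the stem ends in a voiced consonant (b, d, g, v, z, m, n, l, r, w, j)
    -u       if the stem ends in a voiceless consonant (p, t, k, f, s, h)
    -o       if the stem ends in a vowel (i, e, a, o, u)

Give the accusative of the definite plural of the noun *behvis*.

*behvis*: last vowel = /i/, a high vowel → -u → *behvisu*.
The plural form *behvisu* — last vowel /u/ (a rounded vowel) → -nov → *behvisunov*.
The final sound of the definite form *behvisunov* is /v/, which is a voiced consonant, so the accusative suffix is -e, giving *behvisunove*.

behvisunove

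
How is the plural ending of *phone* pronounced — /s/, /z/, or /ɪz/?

The stem *phone* ends in a voiced non-sibilant sound.
The plural suffix surfaces as /ɪz/ after sibilants, /s/ after other voiceless consonants, and /z/ after other voiced sounds.
So the plural -s on *phone* is pronounced /z/.

/z/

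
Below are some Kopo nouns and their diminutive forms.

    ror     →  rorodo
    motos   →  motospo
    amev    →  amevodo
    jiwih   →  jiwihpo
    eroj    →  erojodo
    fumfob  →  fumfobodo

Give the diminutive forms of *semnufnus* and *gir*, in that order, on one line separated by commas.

semnufnuspo, girodo

The alternation tracks the final consonant of the stem — -po when the stem ends in a voiceless consonant (*motos*, *jiwih*); -odo when the stem ends in a voiced consonant (*ror*, *amev*, *eroj*, *fumfob*).
Since the final consonant of *semnufnus* is /s/ (voiceless), it takes -po, giving *semnufnuspo*.
The final consonant of *gir* is /r/, which is voiced, so the suffix is -odo, giving *girodo*.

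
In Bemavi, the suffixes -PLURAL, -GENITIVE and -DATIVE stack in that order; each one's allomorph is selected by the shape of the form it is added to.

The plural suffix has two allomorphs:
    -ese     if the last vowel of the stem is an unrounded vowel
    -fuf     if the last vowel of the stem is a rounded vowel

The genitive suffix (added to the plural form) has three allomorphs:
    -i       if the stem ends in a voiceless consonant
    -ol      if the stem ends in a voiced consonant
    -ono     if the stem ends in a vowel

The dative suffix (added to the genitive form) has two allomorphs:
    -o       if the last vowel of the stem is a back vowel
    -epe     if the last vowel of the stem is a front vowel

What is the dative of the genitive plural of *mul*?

*mul*: last vowel = /u/, a rounded vowel → -fuf → *mulfuf*.
The final sound of the plural form *mulfuf* is /f/, which is a voiceless consonant, so the genitive suffix is -i, giving *mulfufi*.
The last vowel of the genitive form *mulfufi* is /i/, which is a front vowel, so the dative suffix is -epe, giving *mulfufiepe*.

mulfufiepe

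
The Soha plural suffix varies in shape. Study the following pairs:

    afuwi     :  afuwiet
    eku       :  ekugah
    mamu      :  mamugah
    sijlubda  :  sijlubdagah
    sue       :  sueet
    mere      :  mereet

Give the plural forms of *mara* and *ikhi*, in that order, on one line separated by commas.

The pattern is front/back vowel harmony: -et when the last vowel of the stem is a front vowel (*afuwi*, *sue*, *mere*); -gah when the last vowel of the stem is a back vowel (*eku*, *mamu*, *sijlubda*).
*mara* — last vowel /a/ (a back vowel) → -gah → *maragah*.
*ikhi* — last vowel /i/ (a front vowel) → -et → *ikhiet*.

maragah, ikhiet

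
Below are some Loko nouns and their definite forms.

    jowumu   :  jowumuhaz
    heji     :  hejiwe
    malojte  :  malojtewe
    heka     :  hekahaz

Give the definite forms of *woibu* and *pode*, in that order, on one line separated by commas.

Looking at the last vowel of each stem: -we when the last vowel of the stem is a front vowel (*heji*, *malojte*); -haz when the last vowel of the stem is a back vowel (*jowumu*, *heka*).
*woibu* — last vowel /u/ (a back vowel) → -haz → *woibuhaz*.
*pode* — last vowel /e/ (a front vowel) → -we → *podewe*.

woibuhaz, podewe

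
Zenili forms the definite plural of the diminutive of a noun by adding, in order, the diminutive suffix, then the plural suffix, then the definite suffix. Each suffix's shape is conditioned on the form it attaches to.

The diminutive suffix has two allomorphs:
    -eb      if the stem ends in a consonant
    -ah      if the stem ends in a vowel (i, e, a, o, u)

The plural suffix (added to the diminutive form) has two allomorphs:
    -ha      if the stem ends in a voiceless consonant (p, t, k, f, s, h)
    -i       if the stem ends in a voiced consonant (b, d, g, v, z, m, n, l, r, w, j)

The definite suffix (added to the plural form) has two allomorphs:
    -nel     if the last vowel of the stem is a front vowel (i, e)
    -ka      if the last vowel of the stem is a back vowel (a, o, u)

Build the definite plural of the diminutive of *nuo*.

*nuo* — final sound /o/ (a vowel) → -ah → *nuoah*.
Since the final consonant of the diminutive form *nuoah* is /h/ (voiceless), it takes -ha, giving *nuoahha*.
Since the last vowel of the plural form *nuoahha* is /a/ (a back vowel), it takes -ka, giving *nuoahhaka*.

nuoahhaka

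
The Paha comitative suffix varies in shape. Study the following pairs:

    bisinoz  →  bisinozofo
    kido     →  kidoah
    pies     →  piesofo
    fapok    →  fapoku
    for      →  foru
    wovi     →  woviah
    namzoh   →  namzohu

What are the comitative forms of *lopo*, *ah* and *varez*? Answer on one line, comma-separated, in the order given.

The suffix is conditioned by the final sound: -ofo when the stem ends in a sibilant (*bisinoz*, *pies*); -u when the stem ends in a non-sibilant consonant (*fapok*, *for*, *namzoh*); -ah when the stem ends in a vowel (*kido*, *wovi*).
The final sound of *lopo* is /o/, which is a vowel, so the suffix is -ah, giving *lopoah*.
*ah* — final sound /h/ (a non-sibilant consonant) → -u → *ahu*.
Since the final sound of *varez* is /z/ (a sibilant), it takes -ofo, giving *varezofo*.

lopoah, ahu, varezofo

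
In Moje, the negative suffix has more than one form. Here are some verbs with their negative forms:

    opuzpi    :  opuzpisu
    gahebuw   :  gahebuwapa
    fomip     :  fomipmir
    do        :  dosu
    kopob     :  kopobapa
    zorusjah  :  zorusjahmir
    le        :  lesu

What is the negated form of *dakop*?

The pattern is voicing of the final sound: -mir when the stem ends in a voiceless consonant (*fomip*, *zorusjah*); -apa when the stem ends in a voiced consonant (*gahebuw*, *kopob*); -su when the stem ends in a vowel (*opuzpi*, *do*, *le*).
The final sound of *dakop* is /p/, which is a voiceless consonant, so the suffix is -mir, giving *dakopmir*.

dakopmir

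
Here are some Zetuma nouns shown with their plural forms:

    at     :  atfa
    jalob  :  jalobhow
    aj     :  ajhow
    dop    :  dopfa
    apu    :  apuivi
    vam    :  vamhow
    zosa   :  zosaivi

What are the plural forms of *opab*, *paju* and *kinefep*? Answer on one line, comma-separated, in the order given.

The alternation tracks the final sound of the stem — -fa when the stem ends in a voiceless consonant (*at*, *dop*); -how when the stem ends in a voiced consonant (*jalob*, *aj*, *vam*); -ivi when the stem ends in a vowel (*apu*, *zosa*).
*opab*: final sound = /b/, a voiced consonant → -how → *opabhow*.
*paju*: final sound = /u/, a vowel → -ivi → *pajuivi*.
*kinefep* — final sound /p/ (a voiceless consonant) → -fa → *kinefepfa*.

opabhow, pajuivi, kinefepfa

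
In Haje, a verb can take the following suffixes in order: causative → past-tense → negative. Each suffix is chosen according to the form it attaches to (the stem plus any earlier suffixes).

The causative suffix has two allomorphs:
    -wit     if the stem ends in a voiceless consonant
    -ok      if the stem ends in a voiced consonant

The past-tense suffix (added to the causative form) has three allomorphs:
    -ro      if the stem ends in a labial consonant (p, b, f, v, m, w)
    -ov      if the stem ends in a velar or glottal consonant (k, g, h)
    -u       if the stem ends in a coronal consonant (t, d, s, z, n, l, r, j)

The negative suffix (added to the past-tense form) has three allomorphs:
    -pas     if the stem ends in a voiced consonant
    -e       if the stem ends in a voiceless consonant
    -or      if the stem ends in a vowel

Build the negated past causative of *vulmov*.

vulmovokovpas

Since the final consonant of *vulmov* is /v/ (voiced), it takes -ok, giving *vulmovok*.
The causative form *vulmovok*: final consonant = /k/, velar/glottal → -ov → *vulmovokov*.
The final sound of the past-tense form *vulmovokov* is /v/, which is a voiced consonant, so the negative suffix is -pas, giving *vulmovokovpas*.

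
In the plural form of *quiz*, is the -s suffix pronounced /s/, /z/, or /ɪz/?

/ɪz/

The stem *quiz* ends in a sibilant (/s, z, ʃ, ʒ, tʃ, dʒ/).
The plural suffix surfaces as /ɪz/ after sibilants, /s/ after other voiceless consonants, and /z/ after other voiced sounds.
So the plural -s on *quiz* is pronounced /ɪz/.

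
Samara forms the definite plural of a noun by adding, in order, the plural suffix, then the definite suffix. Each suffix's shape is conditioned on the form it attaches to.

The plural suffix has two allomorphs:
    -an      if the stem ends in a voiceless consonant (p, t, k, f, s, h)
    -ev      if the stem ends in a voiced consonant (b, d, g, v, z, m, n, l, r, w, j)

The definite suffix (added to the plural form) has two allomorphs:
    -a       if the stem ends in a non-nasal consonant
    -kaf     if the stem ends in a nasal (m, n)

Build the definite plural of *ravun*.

ravuneva

Since the final consonant of *ravun* is /n/ (voiced), it takes -ev, giving *ravunev*.
The plural form *ravunev*: final consonant = /v/, non-nasal → -a → *ravuneva*.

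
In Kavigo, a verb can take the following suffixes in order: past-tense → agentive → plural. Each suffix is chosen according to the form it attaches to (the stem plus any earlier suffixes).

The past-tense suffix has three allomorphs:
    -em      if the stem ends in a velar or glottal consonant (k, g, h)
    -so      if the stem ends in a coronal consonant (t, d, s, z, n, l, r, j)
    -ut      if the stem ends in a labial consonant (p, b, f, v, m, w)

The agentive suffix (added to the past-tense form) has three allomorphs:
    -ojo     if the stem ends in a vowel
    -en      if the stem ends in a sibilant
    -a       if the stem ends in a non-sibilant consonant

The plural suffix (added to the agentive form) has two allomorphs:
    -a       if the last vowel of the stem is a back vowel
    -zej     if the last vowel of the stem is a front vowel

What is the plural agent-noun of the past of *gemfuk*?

Since the final consonant of *gemfuk* is /k/ (velar/glottal), it takes -em, giving *gemfukem*.
Since the final sound of the past-tense form *gemfukem* is /m/ (a non-sibilant consonant), it takes -a, giving *gemfukema*.
The agentive form *gemfukema* — last vowel /a/ (a back vowel) → -a → *gemfukemaa*.

gemfukemaa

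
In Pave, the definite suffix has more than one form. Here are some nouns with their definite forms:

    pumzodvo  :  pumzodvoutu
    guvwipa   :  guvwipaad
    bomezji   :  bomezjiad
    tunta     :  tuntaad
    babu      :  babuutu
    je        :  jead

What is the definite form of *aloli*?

aloliad

The alternation tracks the last vowel of the stem — -utu when the last vowel of the stem is a rounded vowel (*pumzodvo*, *babu*); -ad when the last vowel of the stem is an unrounded vowel (*guvwipa*, *bomezji*, *tunta*, *je*).
Since the last vowel of *aloli* is /i/ (an unrounded vowel), it takes -ad, giving *aloliad*.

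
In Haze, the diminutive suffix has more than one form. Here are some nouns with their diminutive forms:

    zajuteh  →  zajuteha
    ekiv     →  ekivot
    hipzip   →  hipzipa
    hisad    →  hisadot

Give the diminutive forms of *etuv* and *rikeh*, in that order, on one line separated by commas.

etuvot, rikeha

The suffix is conditioned by the final consonant: -a when the stem ends in a voiceless consonant (*zajuteh*, *hipzip*); -ot when the stem ends in a voiced consonant (*ekiv*, *hisad*).
The final consonant of *etuv* is /v/, which is voiced, so the suffix is -ot, giving *etuvot*.
Since the final consonant of *rikeh* is /h/ (voiceless), it takes -a, giving *rikeha*.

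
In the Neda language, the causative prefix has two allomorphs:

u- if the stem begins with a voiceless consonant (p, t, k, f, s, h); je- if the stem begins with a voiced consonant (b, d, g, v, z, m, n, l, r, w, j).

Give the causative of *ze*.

jeze

*ze*: first consonant = /z/, voiced → je- → *jeze*.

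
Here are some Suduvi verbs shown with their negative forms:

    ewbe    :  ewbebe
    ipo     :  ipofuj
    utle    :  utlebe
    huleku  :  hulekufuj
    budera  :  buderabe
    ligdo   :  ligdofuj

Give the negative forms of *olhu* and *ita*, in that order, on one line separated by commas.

Looking at the last vowel of each stem: -fuj when the last vowel of the stem is a rounded vowel (*ipo*, *huleku*, *ligdo*); -be when the last vowel of the stem is an unrounded vowel (*ewbe*, *utle*, *budera*).
Since the last vowel of *olhu* is /u/ (a rounded vowel), it takes -fuj, giving *olhufuj*.
The last vowel of *ita* is /a/, which is an unrounded vowel, so the suffix is -be, giving *itabe*.

olhufuj, itabe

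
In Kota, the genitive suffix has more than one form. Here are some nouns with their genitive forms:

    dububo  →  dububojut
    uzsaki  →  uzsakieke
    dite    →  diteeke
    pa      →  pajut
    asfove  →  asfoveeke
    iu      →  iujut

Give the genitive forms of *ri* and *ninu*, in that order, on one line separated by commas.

Looking at the last vowel of each stem: -eke when the last vowel of the stem is a front vowel (*uzsaki*, *dite*, *asfove*); -jut when the last vowel of the stem is a back vowel (*dububo*, *pa*, *iu*).
Since the last vowel of *ri* is /i/ (a front vowel), it takes -eke, giving *rieke*.
The last vowel of *ninu* is /u/, which is a back vowel, so the suffix is -jut, giving *ninujut*.

rieke, ninujut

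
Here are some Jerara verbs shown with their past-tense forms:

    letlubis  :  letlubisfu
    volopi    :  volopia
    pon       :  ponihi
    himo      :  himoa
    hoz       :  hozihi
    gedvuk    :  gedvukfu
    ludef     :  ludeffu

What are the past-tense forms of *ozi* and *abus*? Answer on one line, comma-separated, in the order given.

Looking at the final sound of each stem: -fu when the stem ends in a voiceless consonant (*letlubis*, *gedvuk*, *ludef*); -ihi when the stem ends in a voiced consonant (*pon*, *hoz*); -a when the stem ends in a vowel (*volopi*, *himo*).
*ozi*: final sound = /i/, a vowel → -a → *ozia*.
*abus*: final sound = /s/, a voiceless consonant → -fu → *abusfu*.

ozia, abusfu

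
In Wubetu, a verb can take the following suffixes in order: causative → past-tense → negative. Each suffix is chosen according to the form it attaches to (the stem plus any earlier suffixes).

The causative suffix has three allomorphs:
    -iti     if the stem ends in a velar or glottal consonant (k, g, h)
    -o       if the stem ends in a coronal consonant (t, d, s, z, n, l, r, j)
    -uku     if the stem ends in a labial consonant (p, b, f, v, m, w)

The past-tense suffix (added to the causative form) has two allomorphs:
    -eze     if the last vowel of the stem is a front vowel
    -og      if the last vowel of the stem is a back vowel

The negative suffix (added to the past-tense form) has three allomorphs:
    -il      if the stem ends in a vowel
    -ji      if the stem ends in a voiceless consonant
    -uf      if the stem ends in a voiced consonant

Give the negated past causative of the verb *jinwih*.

*jinwih*: final consonant = /h/, velar/glottal → -iti → *jinwihiti*.
Since the last vowel of the causative form *jinwihiti* is /i/ (a front vowel), it takes -eze, giving *jinwihitieze*.
The past-tense form *jinwihitieze*: final sound = /e/, a vowel → -il → *jinwihitiezeil*.

jinwihitiezeil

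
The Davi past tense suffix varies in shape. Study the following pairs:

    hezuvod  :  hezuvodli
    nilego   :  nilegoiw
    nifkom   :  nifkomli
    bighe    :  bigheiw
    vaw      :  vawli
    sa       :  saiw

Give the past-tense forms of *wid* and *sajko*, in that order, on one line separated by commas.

widli, sajkoiw

Looking at the final sound of each stem: -li when the stem ends in a consonant (*hezuvod*, *nifkom*, *vaw*); -iw when the stem ends in a vowel (*nilego*, *bighe*, *sa*).
*wid*: final sound = /d/, a consonant → -li → *widli*.
Since the final sound of *sajko* is /o/ (a vowel), it takes -iw, giving *sajkoiw*.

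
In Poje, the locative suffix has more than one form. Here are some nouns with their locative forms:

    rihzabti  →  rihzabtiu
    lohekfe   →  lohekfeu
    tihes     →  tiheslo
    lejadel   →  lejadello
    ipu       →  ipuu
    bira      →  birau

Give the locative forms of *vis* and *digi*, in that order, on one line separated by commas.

The suffix is conditioned by the final sound: -lo when the stem ends in a consonant (*tihes*, *lejadel*); -u when the stem ends in a vowel (*rihzabti*, *lohekfe*, *ipu*, *bira*).
*vis* — final sound /s/ (a consonant) → -lo → *vislo*.
The final sound of *digi* is /i/, which is a vowel, so the suffix is -u, giving *digiu*.

vislo, digiu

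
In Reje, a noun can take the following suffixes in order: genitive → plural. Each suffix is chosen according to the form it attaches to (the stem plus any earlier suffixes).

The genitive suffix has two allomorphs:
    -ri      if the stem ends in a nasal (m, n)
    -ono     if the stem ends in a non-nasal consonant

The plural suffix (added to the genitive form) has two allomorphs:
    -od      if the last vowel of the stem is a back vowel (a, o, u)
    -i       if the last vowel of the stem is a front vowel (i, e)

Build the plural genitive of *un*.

*un* — final consonant /n/ (a nasal) → -ri → *unri*.
The last vowel of the genitive form *unri* is /i/, which is a front vowel, so the plural suffix is -i, giving *unrii*.

unrii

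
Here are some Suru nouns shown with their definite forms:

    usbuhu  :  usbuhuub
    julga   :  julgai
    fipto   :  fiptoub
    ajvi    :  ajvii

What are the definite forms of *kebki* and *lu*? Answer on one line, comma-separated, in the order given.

kebkii, luub

The suffix is conditioned by the last vowel: -ub when the last vowel of the stem is a rounded vowel (*usbuhu*, *fipto*); -i when the last vowel of the stem is an unrounded vowel (*julga*, *ajvi*).
The last vowel of *kebki* is /i/, which is an unrounded vowel, so the suffix is -i, giving *kebkii*.
*lu* — last vowel /u/ (a rounded vowel) → -ub → *luub*.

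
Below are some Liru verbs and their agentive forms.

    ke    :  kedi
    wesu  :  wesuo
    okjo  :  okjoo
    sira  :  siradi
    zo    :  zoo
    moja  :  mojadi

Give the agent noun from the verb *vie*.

viedi

The pattern is rounding harmony: -o when the last vowel of the stem is a rounded vowel (*wesu*, *okjo*, *zo*); -di when the last vowel of the stem is an unrounded vowel (*ke*, *sira*, *moja*).
Since the last vowel of *vie* is /e/ (an unrounded vowel), it takes -di, giving *viedi*.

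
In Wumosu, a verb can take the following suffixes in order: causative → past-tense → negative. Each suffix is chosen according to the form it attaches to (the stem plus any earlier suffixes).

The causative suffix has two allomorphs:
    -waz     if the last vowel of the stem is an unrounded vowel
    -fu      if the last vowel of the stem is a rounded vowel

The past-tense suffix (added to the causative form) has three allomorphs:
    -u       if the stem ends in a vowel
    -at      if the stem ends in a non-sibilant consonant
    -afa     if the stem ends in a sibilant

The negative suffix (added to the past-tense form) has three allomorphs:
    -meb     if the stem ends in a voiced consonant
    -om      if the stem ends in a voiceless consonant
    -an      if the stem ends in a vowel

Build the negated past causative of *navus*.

navusfuuan

Since the last vowel of *navus* is /u/ (a rounded vowel), it takes -fu, giving *navusfu*.
The causative form *navusfu*: final sound = /u/, a vowel → -u → *navusfuu*.
The final sound of the past-tense form *navusfuu* is /u/, which is a vowel, so the negative suffix is -an, giving *navusfuuan*.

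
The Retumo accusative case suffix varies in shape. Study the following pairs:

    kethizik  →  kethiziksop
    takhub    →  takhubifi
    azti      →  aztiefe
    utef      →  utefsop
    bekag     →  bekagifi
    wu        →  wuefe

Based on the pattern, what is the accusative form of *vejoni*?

vejoniefe

The pattern is voicing of the final sound: -sop when the stem ends in a voiceless consonant (*kethizik*, *utef*); -ifi when the stem ends in a voiced consonant (*takhub*, *bekag*); -efe when the stem ends in a vowel (*azti*, *wu*).
Since the final sound of *vejoni* is /i/ (a vowel), it takes -efe, giving *vejoniefe*.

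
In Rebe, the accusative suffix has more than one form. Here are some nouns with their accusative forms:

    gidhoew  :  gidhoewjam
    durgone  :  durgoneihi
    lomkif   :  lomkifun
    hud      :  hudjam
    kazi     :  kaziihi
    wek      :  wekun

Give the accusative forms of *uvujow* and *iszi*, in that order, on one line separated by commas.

uvujowjam, isziihi

The pattern is voicing of the final sound: -un when the stem ends in a voiceless consonant (*lomkif*, *wek*); -jam when the stem ends in a voiced consonant (*gidhoew*, *hud*); -ihi when the stem ends in a vowel (*durgone*, *kazi*).
The final sound of *uvujow* is /w/, which is a voiced consonant, so the suffix is -jam, giving *uvujowjam*.
The final sound of *iszi* is /i/, which is a vowel, so the suffix is -ihi, giving *isziihi*.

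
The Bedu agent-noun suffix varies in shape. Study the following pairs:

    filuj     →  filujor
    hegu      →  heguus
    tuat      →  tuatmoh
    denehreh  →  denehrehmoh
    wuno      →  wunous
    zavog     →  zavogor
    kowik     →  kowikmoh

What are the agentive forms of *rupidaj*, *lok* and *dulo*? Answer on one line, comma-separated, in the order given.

rupidajor, lokmoh, dulous

The alternation tracks the final sound of the stem — -moh when the stem ends in a voiceless consonant (*tuat*, *denehreh*, *kowik*); -or when the stem ends in a voiced consonant (*filuj*, *zavog*); -us when the stem ends in a vowel (*hegu*, *wuno*).
*rupidaj* — final sound /j/ (a voiced consonant) → -or → *rupidajor*.
*lok* — final sound /k/ (a voiceless consonant) → -moh → *lokmoh*.
The final sound of *dulo* is /o/, which is a vowel, so the suffix is -us, giving *dulous*.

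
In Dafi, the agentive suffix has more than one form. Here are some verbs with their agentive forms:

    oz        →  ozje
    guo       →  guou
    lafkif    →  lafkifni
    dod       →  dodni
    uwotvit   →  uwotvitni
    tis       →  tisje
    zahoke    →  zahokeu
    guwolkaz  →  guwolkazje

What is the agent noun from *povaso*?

povasou

The pattern is sibilance of the final sound: -je when the stem ends in a sibilant (*oz*, *tis*, *guwolkaz*); -ni when the stem ends in a non-sibilant consonant (*lafkif*, *dod*, *uwotvit*); -u when the stem ends in a vowel (*guo*, *zahoke*).
*povaso* — final sound /o/ (a vowel) → -u → *povasou*.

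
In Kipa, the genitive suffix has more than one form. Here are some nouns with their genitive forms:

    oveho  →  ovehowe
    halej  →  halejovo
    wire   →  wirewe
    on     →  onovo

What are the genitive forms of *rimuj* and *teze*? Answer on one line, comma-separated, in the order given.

The suffix is conditioned by the final sound: -ovo when the stem ends in a consonant (*halej*, *on*); -we when the stem ends in a vowel (*oveho*, *wire*).
*rimuj* — final sound /j/ (a consonant) → -ovo → *rimujovo*.
Since the final sound of *teze* is /e/ (a vowel), it takes -we, giving *tezewe*.

rimujovo, tezewe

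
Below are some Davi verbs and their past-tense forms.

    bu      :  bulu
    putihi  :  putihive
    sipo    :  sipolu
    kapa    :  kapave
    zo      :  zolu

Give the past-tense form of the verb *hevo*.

The alternation tracks the last vowel of the stem — -lu when the last vowel of the stem is a rounded vowel (*bu*, *sipo*, *zo*); -ve when the last vowel of the stem is an unrounded vowel (*putihi*, *kapa*).
The last vowel of *hevo* is /o/, which is a rounded vowel, so the suffix is -lu, giving *hevolu*.

hevolu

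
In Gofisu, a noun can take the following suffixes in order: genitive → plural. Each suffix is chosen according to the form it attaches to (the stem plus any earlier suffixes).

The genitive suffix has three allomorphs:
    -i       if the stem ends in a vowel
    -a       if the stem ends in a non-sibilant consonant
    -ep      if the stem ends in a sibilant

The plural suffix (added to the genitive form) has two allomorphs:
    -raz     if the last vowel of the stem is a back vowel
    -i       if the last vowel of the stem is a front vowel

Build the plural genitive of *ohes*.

ohesepi

Since the final sound of *ohes* is /s/ (a sibilant), it takes -ep, giving *ohesep*.
The genitive form *ohesep* — last vowel /e/ (a front vowel) → -i → *ohesepi*.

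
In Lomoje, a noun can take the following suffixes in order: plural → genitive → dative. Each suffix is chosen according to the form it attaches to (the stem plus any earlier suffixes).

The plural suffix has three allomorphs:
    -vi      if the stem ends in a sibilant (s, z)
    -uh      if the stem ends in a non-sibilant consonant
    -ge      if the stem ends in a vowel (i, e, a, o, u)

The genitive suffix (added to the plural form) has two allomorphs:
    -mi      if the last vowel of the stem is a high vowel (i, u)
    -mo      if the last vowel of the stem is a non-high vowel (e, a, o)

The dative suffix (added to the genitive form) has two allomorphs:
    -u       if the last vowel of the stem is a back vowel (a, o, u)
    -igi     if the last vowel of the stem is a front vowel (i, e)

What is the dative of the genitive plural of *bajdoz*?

bajdozvimiigi

The final sound of *bajdoz* is /z/, which is a sibilant, so the plural suffix is -vi, giving *bajdozvi*.
The plural form *bajdozvi* — last vowel /i/ (a high vowel) → -mi → *bajdozvimi*.
The genitive form *bajdozvimi* — last vowel /i/ (a front vowel) → -igi → *bajdozvimiigi*.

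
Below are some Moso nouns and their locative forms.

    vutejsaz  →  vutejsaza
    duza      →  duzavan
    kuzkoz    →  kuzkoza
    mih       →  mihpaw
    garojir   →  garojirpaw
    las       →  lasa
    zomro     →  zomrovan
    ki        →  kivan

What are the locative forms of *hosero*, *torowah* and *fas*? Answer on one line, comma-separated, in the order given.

The alternation tracks the final sound of the stem — -a when the stem ends in a sibilant (*vutejsaz*, *kuzkoz*, *las*); -paw when the stem ends in a non-sibilant consonant (*mih*, *garojir*); -van when the stem ends in a vowel (*duza*, *zomro*, *ki*).
*hosero* — final sound /o/ (a vowel) → -van → *hoserovan*.
*torowah* — final sound /h/ (a non-sibilant consonant) → -paw → *torowahpaw*.
*fas* — final sound /s/ (a sibilant) → -a → *fasa*.

hoserovan, torowahpaw, fasa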